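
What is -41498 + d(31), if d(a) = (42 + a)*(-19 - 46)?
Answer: -46243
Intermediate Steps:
d(a) = -2730 - 65*a (d(a) = (42 + a)*(-65) = -2730 - 65*a)
-41498 + d(31) = -41498 + (-2730 - 65*31) = -41498 + (-2730 - 2015) = -41498 - 4745 = -46243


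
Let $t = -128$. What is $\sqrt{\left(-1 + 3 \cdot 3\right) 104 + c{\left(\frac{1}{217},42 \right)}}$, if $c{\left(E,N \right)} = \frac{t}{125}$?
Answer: $\frac{8 \sqrt{8115}}{25} \approx 28.827$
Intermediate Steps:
$c{\left(E,N \right)} = - \frac{128}{125}$
$\sqrt{\left(-1 + 3 \cdot 3\right) 104 + c{\left(\frac{1}{217},42 \right)}} = \sqrt{\left(-1 + 3 \cdot 3\right) 104 - \frac{128}{125}} = \sqrt{\left(-1 + 9\right) 104 - \frac{128}{125}} = \sqrt{8 \cdot 104 - \frac{128}{125}} = \sqrt{832 - \frac{128}{125}} = \sqrt{\frac{103872}{125}} = \frac{8 \sqrt{8115}}{25}$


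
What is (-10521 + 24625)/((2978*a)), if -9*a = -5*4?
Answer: 15867/7445 ≈ 2.1312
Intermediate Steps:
a = 20/9 (a = -(-5)*4/9 = -⅑*(-20) = 20/9 ≈ 2.2222)
(-10521 + 24625)/((2978*a)) = (-10521 + 24625)/((2978*(20/9))) = 14104/(59560/9) = 14104*(9/59560) = 15867/7445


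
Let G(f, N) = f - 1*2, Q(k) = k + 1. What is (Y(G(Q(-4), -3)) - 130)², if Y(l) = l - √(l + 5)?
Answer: 18225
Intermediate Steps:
Q(k) = 1 + k
G(f, N) = -2 + f (G(f, N) = f - 2 = -2 + f)
Y(l) = l - √(5 + l)
(Y(G(Q(-4), -3)) - 130)² = (((-2 + (1 - 4)) - √(5 + (-2 + (1 - 4)))) - 130)² = (((-2 - 3) - √(5 + (-2 - 3))) - 130)² = ((-5 - √(5 - 5)) - 130)² = ((-5 - √0) - 130)² = ((-5 - 1*0) - 130)² = ((-5 + 0) - 130)² = (-5 - 130)² = (-135)² = 18225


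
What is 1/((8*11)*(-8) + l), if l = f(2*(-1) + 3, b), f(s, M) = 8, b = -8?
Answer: -1/696 ≈ -0.0014368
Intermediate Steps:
l = 8
1/((8*11)*(-8) + l) = 1/((8*11)*(-8) + 8) = 1/(88*(-8) + 8) = 1/(-704 + 8) = 1/(-696) = -1/696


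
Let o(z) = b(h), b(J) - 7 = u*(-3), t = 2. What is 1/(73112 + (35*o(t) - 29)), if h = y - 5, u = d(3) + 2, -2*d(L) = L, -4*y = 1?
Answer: 2/146551 ≈ 1.3647e-5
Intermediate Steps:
y = -¼ (y = -¼*1 = -¼ ≈ -0.25000)
d(L) = -L/2
u = ½ (u = -½*3 + 2 = -3/2 + 2 = ½ ≈ 0.50000)
h = -21/4 (h = -¼ - 5 = -21/4 ≈ -5.2500)
b(J) = 11/2 (b(J) = 7 + (½)*(-3) = 7 - 3/2 = 11/2)
o(z) = 11/2
1/(73112 + (35*o(t) - 29)) = 1/(73112 + (35*(11/2) - 29)) = 1/(73112 + (385/2 - 29)) = 1/(73112 + 327/2) = 1/(146551/2) = 2/146551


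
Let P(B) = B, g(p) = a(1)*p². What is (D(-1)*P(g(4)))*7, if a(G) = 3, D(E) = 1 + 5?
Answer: 2016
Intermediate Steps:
D(E) = 6
g(p) = 3*p²
(D(-1)*P(g(4)))*7 = (6*(3*4²))*7 = (6*(3*16))*7 = (6*48)*7 = 288*7 = 2016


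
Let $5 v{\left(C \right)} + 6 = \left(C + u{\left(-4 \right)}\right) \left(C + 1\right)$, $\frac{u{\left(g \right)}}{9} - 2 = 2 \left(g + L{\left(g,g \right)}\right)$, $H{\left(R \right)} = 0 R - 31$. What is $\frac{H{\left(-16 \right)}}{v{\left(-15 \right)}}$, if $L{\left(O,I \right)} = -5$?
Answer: $- \frac{31}{444} \approx -0.06982$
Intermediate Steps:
$H{\left(R \right)} = -31$ ($H{\left(R \right)} = 0 - 31 = -31$)
$u{\left(g \right)} = -72 + 18 g$ ($u{\left(g \right)} = 18 + 9 \cdot 2 \left(g - 5\right) = 18 + 9 \cdot 2 \left(-5 + g\right) = 18 + 9 \left(-10 + 2 g\right) = 18 + \left(-90 + 18 g\right) = -72 + 18 g$)
$v{\left(C \right)} = - \frac{6}{5} + \frac{\left(1 + C\right) \left(-144 + C\right)}{5}$ ($v{\left(C \right)} = - \frac{6}{5} + \frac{\left(C + \left(-72 + 18 \left(-4\right)\right)\right) \left(C + 1\right)}{5} = - \frac{6}{5} + \frac{\left(C - 144\right) \left(1 + C\right)}{5} = - \frac{6}{5} + \frac{\left(-144 + C\right) \left(1 + C\right)}{5} = - \frac{6}{5} + \frac{\left(1 + C\right) \left(-144 + C\right)}{5}$)
$\frac{H{\left(-16 \right)}}{v{\left(-15 \right)}} = - \frac{31}{-30 - -429 + \frac{\left(-15\right)^{2}}{5}} = - \frac{31}{-30 + 429 + \frac{1}{5} \cdot 225} = - \frac{31}{-30 + 429 + 45} = - \frac{31}{444}$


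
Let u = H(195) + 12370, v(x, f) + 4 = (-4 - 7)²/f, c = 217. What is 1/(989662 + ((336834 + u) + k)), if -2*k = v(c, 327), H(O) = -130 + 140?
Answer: 654/875626091 ≈ 7.4689e-7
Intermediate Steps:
v(x, f) = -4 + 121/f (v(x, f) = -4 + (-4 - 7)²/f = -4 + (-11)²/f = -4 + 121/f)
H(O) = 10
k = 1187/654 (k = -(-4 + 121/327)/2 = -½*(-1187/327) = 1187/654 ≈ 1.8150)
u = 12380 (u = 10 + 12370 = 12380)
1/(989662 + ((336834 + u) + k)) = 1/(989662 + ((336834 + 12380) + 1187/654)) = 1/(989662 + (349214 + 1187/654)) = 1/(989662 + 228387143/654) = 1/(875626091/654) = 654/875626091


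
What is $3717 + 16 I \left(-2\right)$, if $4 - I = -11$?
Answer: $3237$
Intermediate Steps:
$I = 15$ ($I = 4 - -11 = 4 + 11 = 15$)
$3717 + 16 I \left(-2\right) = 3717 + 16 \cdot 15 \left(-2\right) = 3717 + 240 \left(-2\right) = 3717 - 480 = 3237$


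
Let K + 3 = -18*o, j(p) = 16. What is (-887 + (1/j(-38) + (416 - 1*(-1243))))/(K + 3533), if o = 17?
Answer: 12353/51584 ≈ 0.23947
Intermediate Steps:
K = -309 (K = -3 - 18*17 = -3 - 306 = -309)
(-887 + (1/j(-38) + (416 - 1*(-1243))))/(K + 3533) = (-887 + (1/16 + (416 - 1*(-1243))))/(-309 + 3533) = (-887 + (1/16 + (416 + 1243)))/3224 = (-887 + (1/16 + 1659))*(1/3224) = (-887 + 26545/16)*(1/3224) = (12353/16)*(1/3224) = 12353/51584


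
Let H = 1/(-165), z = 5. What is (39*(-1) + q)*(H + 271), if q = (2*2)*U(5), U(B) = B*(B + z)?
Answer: 7198954/165 ≈ 43630.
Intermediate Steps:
U(B) = B*(5 + B) (U(B) = B*(B + 5) = B*(5 + B))
H = -1/165 ≈ -0.0060606
q = 200 (q = (2*2)*(5*(5 + 5)) = 4*(5*10) = 4*50 = 200)
(39*(-1) + q)*(H + 271) = (39*(-1) + 200)*(-1/165 + 271) = (-39 + 200)*(44714/165) = 161*(44714/165) = 7198954/165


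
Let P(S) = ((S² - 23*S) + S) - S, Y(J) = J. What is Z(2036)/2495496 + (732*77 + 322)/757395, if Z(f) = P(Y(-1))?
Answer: 5894910989/78753174705 ≈ 0.074853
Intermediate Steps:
P(S) = S² - 23*S (P(S) = (S² - 22*S) - S = S² - 23*S)
Z(f) = 24 (Z(f) = -(-23 - 1) = -1*(-24) = 24)
Z(2036)/2495496 + (732*77 + 322)/757395 = 24/2495496 + (732*77 + 322)/757395 = 24*(1/2495496) + (56364 + 322)*(1/757395) = 1/103979 + 56686*(1/757395) = 1/103979 + 56686/757395 = 5894910989/78753174705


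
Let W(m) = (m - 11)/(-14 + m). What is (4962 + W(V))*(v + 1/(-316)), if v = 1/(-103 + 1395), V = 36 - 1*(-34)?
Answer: -16953791/1428952 ≈ -11.864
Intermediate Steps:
V = 70 (V = 36 + 34 = 70)
W(m) = (-11 + m)/(-14 + m)
v = 1/1292 ≈ 0.00077399
(4962 + W(V))*(v + 1/(-316)) = (4962 + (-11 + 70)/(-14 + 70))*(1/1292 + 1/(-316)) = (4962 + 59/56)*(1/1292 - 1/316) = (4962 + (1/56)*59)*(-61/25517) = (4962 + 59/56)*(-61/25517) = (277931/56)*(-61/25517) = -16953791/1428952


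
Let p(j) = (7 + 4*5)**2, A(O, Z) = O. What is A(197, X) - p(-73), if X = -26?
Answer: -532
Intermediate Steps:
p(j) = 729 (p(j) = (7 + 20)**2 = 27**2 = 729)
A(197, X) - p(-73) = 197 - 1*729 = 197 - 729 = -532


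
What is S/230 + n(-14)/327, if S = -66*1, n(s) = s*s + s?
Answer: 10139/37605 ≈ 0.26962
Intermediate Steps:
n(s) = s + s² (n(s) = s² + s = s + s²)
S = -66
S/230 + n(-14)/327 = -66/230 - 14*(1 - 14)/327 = -66*1/230 - 14*(-13)*(1/327) = -33/115 + 182*(1/327) = -33/115 + 182/327 = 10139/37605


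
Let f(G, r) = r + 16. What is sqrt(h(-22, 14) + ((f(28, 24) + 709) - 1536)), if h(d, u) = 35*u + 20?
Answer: I*sqrt(277) ≈ 16.643*I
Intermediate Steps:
f(G, r) = 16 + r
h(d, u) = 20 + 35*u
sqrt(h(-22, 14) + ((f(28, 24) + 709) - 1536)) = sqrt((20 + 35*14) + (((16 + 24) + 709) - 1536)) = sqrt((20 + 490) + ((40 + 709) - 1536)) = sqrt(510 + (749 - 1536)) = sqrt(510 - 787) = sqrt(-277) = I*sqrt(277)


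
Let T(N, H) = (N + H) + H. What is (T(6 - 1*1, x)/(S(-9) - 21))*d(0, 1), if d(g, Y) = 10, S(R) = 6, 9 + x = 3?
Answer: 14/3 ≈ 4.6667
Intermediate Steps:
x = -6 (x = -9 + 3 = -6)
T(N, H) = N + 2*H (T(N, H) = (H + N) + H = N + 2*H)
(T(6 - 1*1, x)/(S(-9) - 21))*d(0, 1) = (((6 - 1*1) + 2*(-6))/(6 - 21))*10 = (((6 - 1) - 12)/(-15))*10 = ((5 - 12)*(-1/15))*10 = -7*(-1/15)*10 = (7/15)*10 = 14/3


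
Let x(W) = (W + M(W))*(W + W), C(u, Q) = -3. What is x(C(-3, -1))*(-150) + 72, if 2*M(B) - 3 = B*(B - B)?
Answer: -1278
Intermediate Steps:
M(B) = 3/2 (M(B) = 3/2 + (B*(B - B))/2 = 3/2 + (B*0)/2 = 3/2 + (½)*0 = 3/2 + 0 = 3/2)
x(W) = 2*W*(3/2 + W) (x(W) = (W + 3/2)*(W + W) = (3/2 + W)*(2*W) = 2*W*(3/2 + W))
x(C(-3, -1))*(-150) + 72 = -3*(3 + 2*(-3))*(-150) + 72 = -3*(3 - 6)*(-150) + 72 = -3*(-3)*(-150) + 72 = 9*(-150) + 72 = -1350 + 72 = -1278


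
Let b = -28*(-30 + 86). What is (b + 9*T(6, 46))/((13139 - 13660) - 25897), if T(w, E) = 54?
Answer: 541/13209 ≈ 0.040957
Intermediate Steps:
b = -1568 (b = -28*56 = -1568)
(b + 9*T(6, 46))/((13139 - 13660) - 25897) = (-1568 + 9*54)/((13139 - 13660) - 25897) = (-1568 + 486)/(-521 - 25897) = -1082/(-26418) = -1082*(-1/26418) = 541/13209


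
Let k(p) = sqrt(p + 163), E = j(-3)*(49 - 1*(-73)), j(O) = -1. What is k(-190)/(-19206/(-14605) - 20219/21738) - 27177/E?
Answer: 27177/122 + 952450470*I*sqrt(3)/122201533 ≈ 222.76 + 13.5*I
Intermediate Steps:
E = -122 (E = -(49 - 1*(-73)) = -(49 + 73) = -1*122 = -122)
k(p) = sqrt(163 + p)
k(-190)/(-19206/(-14605) - 20219/21738) - 27177/E = sqrt(163 - 190)/(-19206/(-14605) - 20219/21738) - 27177/(-122) = sqrt(-27)/(-19206*(-1/14605) - 20219*1/21738) - 27177*(-1/122) = (3*I*sqrt(3))/(19206/14605 - 20219/21738) + 27177/122 = (3*I*sqrt(3))/(122201533/317483490) + 27177/122 = (3*I*sqrt(3))*(317483490/122201533) + 27177/122 = 952450470*I*sqrt(3)/122201533 + 27177/122 = 27177/122 + 952450470*I*sqrt(3)/122201533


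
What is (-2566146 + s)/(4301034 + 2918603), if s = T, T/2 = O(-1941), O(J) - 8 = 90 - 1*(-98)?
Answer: -2565754/7219637 ≈ -0.35539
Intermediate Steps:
O(J) = 196 (O(J) = 8 + (90 - 1*(-98)) = 8 + (90 + 98) = 8 + 188 = 196)
T = 392 (T = 2*196 = 392)
s = 392
(-2566146 + s)/(4301034 + 2918603) = (-2566146 + 392)/(4301034 + 2918603) = -2565754/7219637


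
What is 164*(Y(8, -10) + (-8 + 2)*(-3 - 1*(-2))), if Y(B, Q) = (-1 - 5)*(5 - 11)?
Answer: 6888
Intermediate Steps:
Y(B, Q) = 36 (Y(B, Q) = -6*(-6) = 36)
164*(Y(8, -10) + (-8 + 2)*(-3 - 1*(-2))) = 164*(36 + (-8 + 2)*(-3 - 1*(-2))) = 164*(36 - 6*(-3 + 2)) = 164*(36 - 6*(-1)) = 164*(36 + 6) = 164*42 = 6888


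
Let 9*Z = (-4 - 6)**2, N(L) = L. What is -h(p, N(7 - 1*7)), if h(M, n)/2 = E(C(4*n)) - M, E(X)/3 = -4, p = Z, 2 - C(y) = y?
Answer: 416/9 ≈ 46.222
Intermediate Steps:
C(y) = 2 - y
Z = 100/9 (Z = (-4 - 6)**2/9 = (1/9)*(-10)**2 = (1/9)*100 = 100/9 ≈ 11.111)
p = 100/9 ≈ 11.111
E(X) = -12 (E(X) = 3*(-4) = -12)
h(M, n) = -24 - 2*M (h(M, n) = 2*(-12 - M) = -24 - 2*M)
-h(p, N(7 - 1*7)) = -(-24 - 2*100/9) = -(-24 - 200/9) = -1*(-416/9) = 416/9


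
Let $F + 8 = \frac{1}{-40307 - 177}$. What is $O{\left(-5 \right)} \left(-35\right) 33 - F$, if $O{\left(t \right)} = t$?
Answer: $\frac{234118973}{40484} \approx 5783.0$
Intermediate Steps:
$F = - \frac{323873}{40484}$ ($F = -8 + \frac{1}{-40307 - 177} = -8 + \frac{1}{-40484} = -8 - \frac{1}{40484} = - \frac{323873}{40484} \approx -8.0$)
$O{\left(-5 \right)} \left(-35\right) 33 - F = \left(-5\right) \left(-35\right) 33 - - \frac{323873}{40484} = 175 \cdot 33 + \frac{323873}{40484} = 5775 + \frac{323873}{40484} = \frac{234118973}{40484}$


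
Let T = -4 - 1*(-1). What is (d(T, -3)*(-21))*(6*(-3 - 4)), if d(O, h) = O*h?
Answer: 7938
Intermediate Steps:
T = -3 (T = -4 + 1 = -3)
(d(T, -3)*(-21))*(6*(-3 - 4)) = (-3*(-3)*(-21))*(6*(-3 - 4)) = (9*(-21))*(6*(-7)) = -189*(-42) = 7938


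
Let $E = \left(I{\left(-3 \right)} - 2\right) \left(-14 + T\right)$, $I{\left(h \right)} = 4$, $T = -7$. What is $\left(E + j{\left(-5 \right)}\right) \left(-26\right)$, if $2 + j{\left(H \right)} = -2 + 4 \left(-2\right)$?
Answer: $1404$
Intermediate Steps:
$j{\left(H \right)} = -12$ ($j{\left(H \right)} = -2 + \left(-2 + 4 \left(-2\right)\right) = -2 - 10 = -12$)
$E = -42$ ($E = \left(4 - 2\right) \left(-14 - 7\right) = 2 \left(-21\right) = -42$)
$\left(E + j{\left(-5 \right)}\right) \left(-26\right) = \left(-42 - 12\right) \left(-26\right) = \left(-54\right) \left(-26\right) = 1404$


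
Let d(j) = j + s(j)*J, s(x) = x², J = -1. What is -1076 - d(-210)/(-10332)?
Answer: -265751/246 ≈ -1080.3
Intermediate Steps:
d(j) = j - j² (d(j) = j + j²*(-1) = j - j²)
-1076 - d(-210)/(-10332) = -1076 - (-210*(1 - 1*(-210)))/(-10332) = -1076 - (-210*(1 + 210))*(-1)/10332 = -1076 - (-210*211)*(-1)/10332 = -1076 - (-44310)*(-1)/10332 = -1076 - 1*1055/246 = -1076 - 1055/246 = -265751/246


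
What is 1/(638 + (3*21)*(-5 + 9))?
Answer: 1/890 ≈ 0.0011236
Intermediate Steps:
1/(638 + (3*21)*(-5 + 9)) = 1/(638 + 63*4) = 1/(638 + 252) = 1/890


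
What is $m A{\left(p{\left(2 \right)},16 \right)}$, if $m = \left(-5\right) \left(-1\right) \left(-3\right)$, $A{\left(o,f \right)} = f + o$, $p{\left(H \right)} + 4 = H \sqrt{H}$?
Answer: $-180 - 30 \sqrt{2} \approx -222.43$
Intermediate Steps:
$p{\left(H \right)} = -4 + H^{\frac{3}{2}}$ ($p{\left(H \right)} = -4 + H \sqrt{H} = -4 + H^{\frac{3}{2}}$)
$m = -15$ ($m = 5 \left(-3\right) = -15$)
$m A{\left(p{\left(2 \right)},16 \right)} = - 15 \left(16 - \left(4 - 2^{\frac{3}{2}}\right)\right) = - 15 \left(16 - \left(4 - 2 \sqrt{2}\right)\right) = - 15 \left(12 + 2 \sqrt{2}\right) = -180 - 30 \sqrt{2}$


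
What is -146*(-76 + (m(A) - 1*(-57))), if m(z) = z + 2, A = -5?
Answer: 3212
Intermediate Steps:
m(z) = 2 + z
-146*(-76 + (m(A) - 1*(-57))) = -146*(-76 + ((2 - 5) - 1*(-57))) = -146*(-76 + (-3 + 57)) = -146*(-76 + 54) = -146*(-22) = 3212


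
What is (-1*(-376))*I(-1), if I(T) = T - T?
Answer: 0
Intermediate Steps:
I(T) = 0
(-1*(-376))*I(-1) = -1*(-376)*0 = 376*0 = 0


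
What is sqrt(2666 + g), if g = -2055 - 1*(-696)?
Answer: sqrt(1307) ≈ 36.152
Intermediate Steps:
g = -1359 (g = -2055 + 696 = -1359)
sqrt(2666 + g) = sqrt(2666 - 1359) = sqrt(1307)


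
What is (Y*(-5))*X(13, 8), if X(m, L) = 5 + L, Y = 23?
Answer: -1495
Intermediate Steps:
(Y*(-5))*X(13, 8) = (23*(-5))*(5 + 8) = -115*13 = -1495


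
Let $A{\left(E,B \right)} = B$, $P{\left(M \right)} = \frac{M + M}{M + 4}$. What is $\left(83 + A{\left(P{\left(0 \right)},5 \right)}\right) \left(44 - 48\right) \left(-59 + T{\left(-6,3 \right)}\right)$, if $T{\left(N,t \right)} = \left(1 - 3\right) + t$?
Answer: $20416$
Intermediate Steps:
$T{\left(N,t \right)} = -2 + t$
$P{\left(M \right)} = \frac{2 M}{4 + M}$
$\left(83 + A{\left(P{\left(0 \right)},5 \right)}\right) \left(44 - 48\right) \left(-59 + T{\left(-6,3 \right)}\right) = \left(83 + 5\right) \left(44 - 48\right) \left(-59 + \left(-2 + 3\right)\right) = 88 \left(- 4 \left(-59 + 1\right)\right) = 88 \left(\left(-4\right) \left(-58\right)\right) = 88 \cdot 232 = 20416$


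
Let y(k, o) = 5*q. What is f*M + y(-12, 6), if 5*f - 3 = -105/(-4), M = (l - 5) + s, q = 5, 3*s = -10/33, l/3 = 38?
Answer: 145653/220 ≈ 662.06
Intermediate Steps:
l = 114 (l = 3*38 = 114)
s = -10/99 (s = (-10/33)/3 = (-10*1/33)/3 = (⅓)*(-10/33) = -10/99 ≈ -0.10101)
M = 10781/99 (M = (114 - 5) - 10/99 = 109 - 10/99 = 10781/99 ≈ 108.90)
y(k, o) = 25 (y(k, o) = 5*5 = 25)
f = 117/20 (f = ⅗ + (-105/(-4))/5 = ⅗ + (-105*(-¼))/5 = ⅗ + (⅕)*(105/4) = ⅗ + 21/4 = 117/20 ≈ 5.8500)
f*M + y(-12, 6) = (117/20)*(10781/99) + 25 = 140153/220 + 25 = 145653/220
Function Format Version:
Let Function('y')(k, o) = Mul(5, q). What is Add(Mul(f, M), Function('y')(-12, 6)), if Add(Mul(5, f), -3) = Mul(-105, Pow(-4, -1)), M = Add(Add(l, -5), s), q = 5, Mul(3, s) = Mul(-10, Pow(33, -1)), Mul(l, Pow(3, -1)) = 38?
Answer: Rational(145653, 220) ≈ 662.06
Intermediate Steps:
l = 114 (l = Mul(3, 38) = 114)
s = Rational(-10, 99) (s = Mul(Rational(1, 3), Mul(-10, Pow(33, -1))) = Mul(Rational(1, 3), Mul(-10, Rational(1, 33))) = Mul(Rational(1, 3), Rational(-10, 33)) = Rational(-10, 99) ≈ -0.10101)
M = Rational(10781, 99) (M = Add(Add(114, -5), Rational(-10, 99)) = Add(109, Rational(-10, 99)) = Rational(10781, 99) ≈ 108.90)
Function('y')(k, o) = 25 (Function('y')(k, o) = Mul(5, 5) = 25)
f = Rational(117, 20) (f = Add(Rational(3, 5), Mul(Rational(1, 5), Mul(-105, Pow(-4, -1)))) = Add(Rational(3, 5), Mul(Rational(1, 5), Mul(-105, Rational(-1, 4)))) = Add(Rational(3, 5), Mul(Rational(1, 5), Rational(105, 4))) = Add(Rational(3, 5), Rational(21, 4)) = Rational(117, 20) ≈ 5.8500)
Add(Mul(f, M), Function('y')(-12, 6)) = Add(Mul(Rational(117, 20), Rational(10781, 99)), 25) = Add(Rational(140153, 220), 25) = Rational(145653, 220)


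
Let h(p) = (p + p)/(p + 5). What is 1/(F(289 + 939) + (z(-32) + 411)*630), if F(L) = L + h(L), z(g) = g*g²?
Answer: -1233/25133077450 ≈ -4.9059e-8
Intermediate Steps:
z(g) = g³
h(p) = 2*p/(5 + p) (h(p) = (2*p)/(5 + p) = 2*p/(5 + p))
F(L) = L + 2*L/(5 + L)
1/(F(289 + 939) + (z(-32) + 411)*630) = 1/((289 + 939)*(7 + (289 + 939))/(5 + (289 + 939)) + ((-32)³ + 411)*630) = 1/(1228*(7 + 1228)/(5 + 1228) + (-32768 + 411)*630) = 1/(1228*1235/1233 - 32357*630) = 1/(1228*(1/1233)*1235 - 20384910) = 1/(1516580/1233 - 20384910) = 1/(-25133077450/1233) = -1233/25133077450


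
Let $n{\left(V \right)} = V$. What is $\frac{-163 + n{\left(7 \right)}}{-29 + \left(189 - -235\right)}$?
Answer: $- \frac{156}{395} \approx -0.39494$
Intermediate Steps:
$\frac{-163 + n{\left(7 \right)}}{-29 + \left(189 - -235\right)} = \frac{-163 + 7}{-29 + \left(189 - -235\right)} = - \frac{156}{-29 + \left(189 + 235\right)} = - \frac{156}{-29 + 424} = - \frac{156}{395}$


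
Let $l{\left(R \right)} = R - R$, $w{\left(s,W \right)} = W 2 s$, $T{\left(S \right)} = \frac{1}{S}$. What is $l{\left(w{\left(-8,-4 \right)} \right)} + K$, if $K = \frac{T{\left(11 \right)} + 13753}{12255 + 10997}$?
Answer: $\frac{37821}{63943} \approx 0.59148$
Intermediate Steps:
$w{\left(s,W \right)} = 2 W s$
$l{\left(R \right)} = 0$
$K = \frac{37821}{63943}$ ($K = \frac{\frac{1}{11} + 13753}{12255 + 10997} = \frac{\frac{1}{11} + 13753}{23252} = \frac{151284}{11} \cdot \frac{1}{23252} = \frac{37821}{63943} \approx 0.59148$)
$l{\left(w{\left(-8,-4 \right)} \right)} + K = 0 + \frac{37821}{63943} = \frac{37821}{63943}$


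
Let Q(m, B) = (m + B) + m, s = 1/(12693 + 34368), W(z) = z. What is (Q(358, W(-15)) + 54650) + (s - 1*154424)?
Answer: -4662474452/47061 ≈ -99073.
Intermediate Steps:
s = 1/47061 ≈ 2.1249e-5
Q(m, B) = B + 2*m (Q(m, B) = (B + m) + m = B + 2*m)
(Q(358, W(-15)) + 54650) + (s - 1*154424) = ((-15 + 2*358) + 54650) + (1/47061 - 1*154424) = ((-15 + 716) + 54650) + (1/47061 - 154424) = (701 + 54650) - 7267347863/47061 = 55351 - 7267347863/47061 = -4662474452/47061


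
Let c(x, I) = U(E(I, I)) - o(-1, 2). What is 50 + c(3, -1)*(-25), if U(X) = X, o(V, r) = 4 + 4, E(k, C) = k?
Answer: 275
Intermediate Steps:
o(V, r) = 8
c(x, I) = -8 + I (c(x, I) = I - 1*8 = I - 8 = -8 + I)
50 + c(3, -1)*(-25) = 50 + (-8 - 1)*(-25) = 50 - 9*(-25) = 50 + 225 = 275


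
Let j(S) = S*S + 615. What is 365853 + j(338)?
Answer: 480712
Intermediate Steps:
j(S) = 615 + S² (j(S) = S² + 615 = 615 + S²)
365853 + j(338) = 365853 + (615 + 338²) = 365853 + (615 + 114244) = 365853 + 114859 = 480712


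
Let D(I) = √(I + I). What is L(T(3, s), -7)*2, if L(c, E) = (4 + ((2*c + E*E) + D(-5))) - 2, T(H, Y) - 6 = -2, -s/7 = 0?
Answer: 118 + 2*I*√10 ≈ 118.0 + 6.3246*I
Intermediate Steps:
s = 0 (s = -7*0 = 0)
T(H, Y) = 4 (T(H, Y) = 6 - 2 = 4)
D(I) = √2*√I (D(I) = √(2*I) = √2*√I)
L(c, E) = 2 + E² + 2*c + I*√10 (L(c, E) = (4 + ((2*c + E*E) + √2*√(-5))) - 2 = (4 + ((2*c + E²) + √2*(I*√5))) - 2 = (4 + ((E² + 2*c) + I*√10)) - 2 = (4 + (E² + 2*c + I*√10)) - 2 = (4 + E² + 2*c + I*√10) - 2 = 2 + E² + 2*c + I*√10)
L(T(3, s), -7)*2 = (2 + (-7)² + 2*4 + I*√10)*2 = (2 + 49 + 8 + I*√10)*2 = (59 + I*√10)*2 = 118 + 2*I*√10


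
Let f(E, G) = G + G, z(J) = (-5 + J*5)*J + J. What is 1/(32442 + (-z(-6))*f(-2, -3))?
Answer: 1/33666 ≈ 2.9704e-5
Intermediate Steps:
z(J) = J + J*(-5 + 5*J) (z(J) = (-5 + 5*J)*J + J = J*(-5 + 5*J) + J = J + J*(-5 + 5*J))
f(E, G) = 2*G
1/(32442 + (-z(-6))*f(-2, -3)) = 1/(32442 + (-(-6)*(-4 + 5*(-6)))*(2*(-3))) = 1/(32442 - (-6)*(-4 - 30)*(-6)) = 1/(32442 - (-6)*(-34)*(-6)) = 1/(32442 - 1*204*(-6)) = 1/(32442 - 204*(-6)) = 1/(32442 + 1224) = 1/33666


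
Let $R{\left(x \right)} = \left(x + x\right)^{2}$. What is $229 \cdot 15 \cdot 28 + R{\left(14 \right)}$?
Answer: $96964$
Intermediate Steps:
$R{\left(x \right)} = 4 x^{2}$ ($R{\left(x \right)} = \left(2 x\right)^{2} = 4 x^{2}$)
$229 \cdot 15 \cdot 28 + R{\left(14 \right)} = 229 \cdot 15 \cdot 28 + 4 \cdot 14^{2} = 229 \cdot 420 + 4 \cdot 196 = 96180 + 784 = 96964$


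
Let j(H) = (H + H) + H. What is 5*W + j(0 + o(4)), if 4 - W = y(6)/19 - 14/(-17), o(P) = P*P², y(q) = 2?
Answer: 66976/323 ≈ 207.36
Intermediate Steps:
o(P) = P³
j(H) = 3*H (j(H) = 2*H + H = 3*H)
W = 992/323 (W = 4 - (2/19 - 14/(-17)) = 4 - (2*(1/19) - 14*(-1/17)) = 4 - (2/19 + 14/17) = 4 - 1*300/323 = 4 - 300/323 = 992/323 ≈ 3.0712)
5*W + j(0 + o(4)) = 5*(992/323) + 3*(0 + 4³) = 4960/323 + 3*(0 + 64) = 4960/323 + 3*64 = 4960/323 + 192 = 66976/323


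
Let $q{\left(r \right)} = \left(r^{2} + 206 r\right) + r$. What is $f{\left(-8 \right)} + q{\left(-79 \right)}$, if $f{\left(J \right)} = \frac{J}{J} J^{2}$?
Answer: $-10048$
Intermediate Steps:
$q{\left(r \right)} = r^{2} + 207 r$
$f{\left(J \right)} = J^{2}$ ($f{\left(J \right)} = 1 J^{2} = J^{2}$)
$f{\left(-8 \right)} + q{\left(-79 \right)} = \left(-8\right)^{2} - 79 \left(207 - 79\right) = 64 - 10112 = -10048$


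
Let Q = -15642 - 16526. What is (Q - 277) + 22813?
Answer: -9632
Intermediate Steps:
Q = -32168
(Q - 277) + 22813 = (-32168 - 277) + 22813 = -32445 + 22813 = -9632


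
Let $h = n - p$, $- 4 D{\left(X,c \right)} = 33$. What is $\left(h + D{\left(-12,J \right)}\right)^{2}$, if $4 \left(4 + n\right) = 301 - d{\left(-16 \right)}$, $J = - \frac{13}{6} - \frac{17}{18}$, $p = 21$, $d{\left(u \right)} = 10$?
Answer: $\frac{6241}{4} \approx 1560.3$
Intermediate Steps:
$J = - \frac{28}{9}$ ($J = \left(-13\right) \frac{1}{6} - \frac{17}{18} = - \frac{13}{6} - \frac{17}{18} = - \frac{28}{9} \approx -3.1111$)
$n = \frac{275}{4}$ ($n = -4 + \frac{301 - 10}{4} = -4 + \frac{1}{4} \cdot 291 = -4 + \frac{291}{4} = \frac{275}{4} \approx 68.75$)
$D{\left(X,c \right)} = - \frac{33}{4}$ ($D{\left(X,c \right)} = \left(- \frac{1}{4}\right) 33 = - \frac{33}{4}$)
$h = \frac{191}{4}$ ($h = \frac{275}{4} - 21 = \frac{191}{4} \approx 47.75$)
$\left(h + D{\left(-12,J \right)}\right)^{2} = \left(\frac{191}{4} - \frac{33}{4}\right)^{2} = \left(\frac{79}{2}\right)^{2} = \frac{6241}{4}$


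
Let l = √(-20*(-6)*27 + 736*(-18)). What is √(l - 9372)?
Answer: √(-9372 + 6*I*√278) ≈ 0.5167 + 96.81*I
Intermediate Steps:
l = 6*I*√278 (l = √(120*27 - 13248) = √(3240 - 13248) = √(-10008) = 6*I*√278 ≈ 100.04*I)
√(l - 9372) = √(6*I*√278 - 9372) = √(-9372 + 6*I*√278)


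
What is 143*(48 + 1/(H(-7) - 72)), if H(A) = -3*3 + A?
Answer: 54899/8 ≈ 6862.4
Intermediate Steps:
H(A) = -9 + A
143*(48 + 1/(H(-7) - 72)) = 143*(48 + 1/((-9 - 7) - 72)) = 143*(48 + 1/(-16 - 72)) = 143*(48 + 1/(-88)) = 143*(48 - 1/88) = 143*(4223/88) = 54899/8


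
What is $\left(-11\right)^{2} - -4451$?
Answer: $4572$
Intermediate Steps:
$\left(-11\right)^{2} - -4451 = 121 + 4451 = 4572$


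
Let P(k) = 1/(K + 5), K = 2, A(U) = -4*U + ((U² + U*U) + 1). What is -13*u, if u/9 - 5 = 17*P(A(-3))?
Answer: -6084/7 ≈ -869.14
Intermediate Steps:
A(U) = 1 - 4*U + 2*U² (A(U) = -4*U + ((U² + U²) + 1) = -4*U + (2*U² + 1) = -4*U + (1 + 2*U²) = 1 - 4*U + 2*U²)
P(k) = ⅐ (P(k) = 1/(2 + 5) = 1/7 = ⅐)
u = 468/7 (u = 45 + 9*(17*(⅐)) = 45 + 9*(17/7) = 45 + 153/7 = 468/7 ≈ 66.857)
-13*u = -13*468/7 = -6084/7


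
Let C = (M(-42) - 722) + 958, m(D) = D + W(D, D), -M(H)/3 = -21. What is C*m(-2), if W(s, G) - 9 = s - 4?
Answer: 299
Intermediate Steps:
W(s, G) = 5 + s (W(s, G) = 9 + (s - 4) = 9 + (-4 + s) = 5 + s)
M(H) = 63 (M(H) = -3*(-21) = 63)
m(D) = 5 + 2*D (m(D) = D + (5 + D) = 5 + 2*D)
C = 299 (C = (63 - 722) + 958 = -659 + 958 = 299)
C*m(-2) = 299*(5 + 2*(-2)) = 299*(5 - 4) = 299*1 = 299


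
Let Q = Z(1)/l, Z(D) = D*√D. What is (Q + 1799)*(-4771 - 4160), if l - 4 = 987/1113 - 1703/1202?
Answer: -3552294952557/221059 ≈ -1.6069e+7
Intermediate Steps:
Z(D) = D^(3/2)
l = 221059/63706 (l = 4 + (987/1113 - 1703/1202) = 4 + (987*(1/1113) - 1703*1/1202) = 4 + (47/53 - 1703/1202) = 4 - 33765/63706 = 221059/63706 ≈ 3.4700)
Q = 63706/221059 (Q = 1^(3/2)/(221059/63706) = 1*(63706/221059) = 63706/221059 ≈ 0.28819)
(Q + 1799)*(-4771 - 4160) = (63706/221059 + 1799)*(-4771 - 4160) = (397748847/221059)*(-8931) = -3552294952557/221059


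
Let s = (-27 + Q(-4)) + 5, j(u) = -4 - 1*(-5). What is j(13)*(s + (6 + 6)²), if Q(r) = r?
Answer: 118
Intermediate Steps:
j(u) = 1 (j(u) = -4 + 5 = 1)
s = -26 (s = (-27 - 4) + 5 = -31 + 5 = -26)
j(13)*(s + (6 + 6)²) = 1*(-26 + (6 + 6)²) = 1*(-26 + 12²) = 1*(-26 + 144) = 1*118 = 118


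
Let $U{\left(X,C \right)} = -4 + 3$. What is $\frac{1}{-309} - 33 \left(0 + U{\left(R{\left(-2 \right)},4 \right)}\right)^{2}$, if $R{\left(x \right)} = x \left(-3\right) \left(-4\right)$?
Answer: $- \frac{10198}{309} \approx -33.003$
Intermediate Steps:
$R{\left(x \right)} = 12 x$ ($R{\left(x \right)} = - 3 x \left(-4\right) = 12 x$)
$U{\left(X,C \right)} = -1$
$\frac{1}{-309} - 33 \left(0 + U{\left(R{\left(-2 \right)},4 \right)}\right)^{2} = \frac{1}{-309} - 33 \left(0 - 1\right)^{2} = - \frac{1}{309} - 33 \left(-1\right)^{2} = - \frac{1}{309} - 33 = - \frac{10198}{309}$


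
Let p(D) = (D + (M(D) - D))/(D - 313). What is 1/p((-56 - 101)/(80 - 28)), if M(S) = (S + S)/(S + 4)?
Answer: 838083/16328 ≈ 51.328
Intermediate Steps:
M(S) = 2*S/(4 + S) (M(S) = (2*S)/(4 + S) = 2*S/(4 + S))
p(D) = 2*D/((-313 + D)*(4 + D)) (p(D) = (D + (2*D/(4 + D) - D))/(D - 313) = (D + (-D + 2*D/(4 + D)))/(-313 + D) = (2*D/(4 + D))/(-313 + D) = 2*D/((-313 + D)*(4 + D)))
1/p((-56 - 101)/(80 - 28)) = 1/(2*((-56 - 101)/(80 - 28))/((-313 + (-56 - 101)/(80 - 28))*(4 + (-56 - 101)/(80 - 28)))) = 1/(2*(-157/52)/((-313 - 157/52)*(4 - 157/52))) = 1/(2*(-157*1/52)/((-313 - 157*1/52)*(4 - 157*1/52))) = 1/(2*(-157/52)/(-313 - 157/52*(4 - 157/52))) = 1/(2*(-157/52)/(-16433/52*(51/52))) = 1/(2*(-157/52)*(-52/16433)*(52/51)) = 1/(16328/838083) = 838083/16328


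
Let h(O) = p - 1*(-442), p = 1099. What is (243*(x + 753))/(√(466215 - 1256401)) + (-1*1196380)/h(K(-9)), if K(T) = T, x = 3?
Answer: -1196380/1541 - 91854*I*√790186/395093 ≈ -776.37 - 206.66*I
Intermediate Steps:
h(O) = 1541 (h(O) = 1099 - 1*(-442) = 1099 + 442 = 1541)
(243*(x + 753))/(√(466215 - 1256401)) + (-1*1196380)/h(K(-9)) = (243*(3 + 753))/(√(466215 - 1256401)) - 1*1196380/1541 = (243*756)/(√(-790186)) - 1196380*1/1541 = 183708/((I*√790186)) - 1196380/1541 = 183708*(-I*√790186/790186) - 1196380/1541 = -91854*I*√790186/395093 - 1196380/1541 = -1196380/1541 - 91854*I*√790186/395093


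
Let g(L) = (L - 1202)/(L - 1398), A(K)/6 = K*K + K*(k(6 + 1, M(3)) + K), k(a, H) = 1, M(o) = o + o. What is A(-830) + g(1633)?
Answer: 1941528131/235 ≈ 8.2618e+6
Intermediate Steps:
M(o) = 2*o
A(K) = 6*K**2 + 6*K*(1 + K) (A(K) = 6*(K*K + K*(1 + K)) = 6*(K**2 + K*(1 + K)) = 6*K**2 + 6*K*(1 + K))
g(L) = (-1202 + L)/(-1398 + L)
A(-830) + g(1633) = 6*(-830)*(1 + 2*(-830)) + (-1202 + 1633)/(-1398 + 1633) = 6*(-830)*(1 - 1660) + 431/235 = 6*(-830)*(-1659) + (1/235)*431 = 8261820 + 431/235 = 1941528131/235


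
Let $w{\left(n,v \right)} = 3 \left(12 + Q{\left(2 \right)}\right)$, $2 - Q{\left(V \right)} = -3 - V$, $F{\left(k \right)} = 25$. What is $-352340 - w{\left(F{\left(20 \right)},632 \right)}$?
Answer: $-352397$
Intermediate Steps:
$Q{\left(V \right)} = 5 + V$ ($Q{\left(V \right)} = 2 - \left(-3 - V\right) = 2 + \left(3 + V\right) = 5 + V$)
$w{\left(n,v \right)} = 57$ ($w{\left(n,v \right)} = 3 \left(12 + \left(5 + 2\right)\right) = 3 \left(12 + 7\right) = 3 \cdot 19 = 57$)
$-352340 - w{\left(F{\left(20 \right)},632 \right)} = -352340 - 57 = -352397$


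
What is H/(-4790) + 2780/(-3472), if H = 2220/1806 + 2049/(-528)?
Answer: -6294208247/7866406240 ≈ -0.80014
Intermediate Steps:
H = -140463/52976 (H = 2220*(1/1806) + 2049*(-1/528) = 370/301 - 683/176 = -140463/52976 ≈ -2.6514)
H/(-4790) + 2780/(-3472) = -140463/52976/(-4790) + 2780/(-3472) = -140463/52976*(-1/4790) + 2780*(-1/3472) = 140463/253755040 - 695/868 = -6294208247/7866406240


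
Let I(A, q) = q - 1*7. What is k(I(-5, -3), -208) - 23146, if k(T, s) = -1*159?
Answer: -23305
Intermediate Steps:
I(A, q) = -7 + q (I(A, q) = q - 7 = -7 + q)
k(T, s) = -159
k(I(-5, -3), -208) - 23146 = -159 - 23146 = -23305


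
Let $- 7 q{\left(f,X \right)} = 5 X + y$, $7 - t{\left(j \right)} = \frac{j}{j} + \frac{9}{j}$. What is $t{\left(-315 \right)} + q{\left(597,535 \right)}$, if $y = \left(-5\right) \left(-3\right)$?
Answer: $- \frac{13239}{35} \approx -378.26$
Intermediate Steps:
$t{\left(j \right)} = 6 - \frac{9}{j}$ ($t{\left(j \right)} = 7 - \left(\frac{j}{j} + \frac{9}{j}\right) = 7 - \left(1 + \frac{9}{j}\right) = 6 - \frac{9}{j}$)
$y = 15$
$q{\left(f,X \right)} = - \frac{15}{7} - \frac{5 X}{7}$ ($q{\left(f,X \right)} = - \frac{5 X + 15}{7} = - \frac{15 + 5 X}{7} = - \frac{15}{7} - \frac{5 X}{7}$)
$t{\left(-315 \right)} + q{\left(597,535 \right)} = \left(6 - \frac{9}{-315}\right) - \frac{2690}{7} = \left(6 - - \frac{1}{35}\right) - \frac{2690}{7} = \left(6 + \frac{1}{35}\right) - \frac{2690}{7} = \frac{211}{35} - \frac{2690}{7} = - \frac{13239}{35}$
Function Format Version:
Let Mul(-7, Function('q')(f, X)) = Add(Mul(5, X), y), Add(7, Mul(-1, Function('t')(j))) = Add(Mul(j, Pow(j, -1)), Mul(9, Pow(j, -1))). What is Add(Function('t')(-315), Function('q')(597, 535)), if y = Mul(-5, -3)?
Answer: Rational(-13239, 35) ≈ -378.26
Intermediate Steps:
Function('t')(j) = Add(6, Mul(-9, Pow(j, -1))) (Function('t')(j) = Add(7, Mul(-1, Add(Mul(j, Pow(j, -1)), Mul(9, Pow(j, -1))))) = Add(7, Mul(-1, Add(1, Mul(9, Pow(j, -1))))) = Add(7, Add(-1, Mul(-9, Pow(j, -1)))) = Add(6, Mul(-9, Pow(j, -1))))
y = 15
Function('q')(f, X) = Add(Rational(-15, 7), Mul(Rational(-5, 7), X)) (Function('q')(f, X) = Mul(Rational(-1, 7), Add(Mul(5, X), 15)) = Mul(Rational(-1, 7), Add(15, Mul(5, X))) = Add(Rational(-15, 7), Mul(Rational(-5, 7), X)))
Add(Function('t')(-315), Function('q')(597, 535)) = Add(Add(6, Mul(-9, Pow(-315, -1))), Add(Rational(-15, 7), Mul(Rational(-5, 7), 535))) = Add(Add(6, Mul(-9, Rational(-1, 315))), Add(Rational(-15, 7), Rational(-2675, 7))) = Add(Add(6, Rational(1, 35)), Rational(-2690, 7)) = Add(Rational(211, 35), Rational(-2690, 7)) = Rational(-13239, 35)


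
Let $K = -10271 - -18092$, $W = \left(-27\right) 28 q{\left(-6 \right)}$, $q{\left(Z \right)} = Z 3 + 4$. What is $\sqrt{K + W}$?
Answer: $3 \sqrt{2045} \approx 135.67$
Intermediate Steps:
$q{\left(Z \right)} = 4 + 3 Z$ ($q{\left(Z \right)} = 3 Z + 4 = 4 + 3 Z$)
$W = 10584$ ($W = \left(-27\right) 28 \left(4 + 3 \left(-6\right)\right) = - 756 \left(4 - 18\right) = \left(-756\right) \left(-14\right) = 10584$)
$K = 7821$ ($K = -10271 + 18092 = 7821$)
$\sqrt{K + W} = \sqrt{7821 + 10584} = \sqrt{18405} = 3 \sqrt{2045}$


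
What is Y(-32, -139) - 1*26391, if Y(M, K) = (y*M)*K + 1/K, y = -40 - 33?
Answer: -48802206/139 ≈ -3.5110e+5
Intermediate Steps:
y = -73
Y(M, K) = 1/K - 73*K*M (Y(M, K) = (-73*M)*K + 1/K = -73*K*M + 1/K = 1/K - 73*K*M)
Y(-32, -139) - 1*26391 = (1/(-139) - 73*(-139)*(-32)) - 1*26391 = (-1/139 - 324704) - 26391 = -45133857/139 - 26391 = -48802206/139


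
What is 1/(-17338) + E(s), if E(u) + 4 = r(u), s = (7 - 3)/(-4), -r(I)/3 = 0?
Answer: -69353/17338 ≈ -4.0001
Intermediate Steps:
r(I) = 0 (r(I) = -3*0 = 0)
s = -1 (s = -¼*4 = -1)
E(u) = -4 (E(u) = -4 + 0 = -4)
1/(-17338) + E(s) = 1/(-17338) - 4 = -1/17338 - 4 = -69353/17338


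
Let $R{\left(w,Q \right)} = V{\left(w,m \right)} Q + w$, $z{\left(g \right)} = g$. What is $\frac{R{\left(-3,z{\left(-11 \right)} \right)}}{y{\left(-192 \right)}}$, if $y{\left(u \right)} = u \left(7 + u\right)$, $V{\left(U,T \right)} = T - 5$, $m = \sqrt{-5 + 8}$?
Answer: $\frac{13}{8880} - \frac{11 \sqrt{3}}{35520} \approx 0.00092757$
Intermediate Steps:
$m = \sqrt{3} \approx 1.732$
$V{\left(U,T \right)} = -5 + T$
$R{\left(w,Q \right)} = w + Q \left(-5 + \sqrt{3}\right)$ ($R{\left(w,Q \right)} = \left(-5 + \sqrt{3}\right) Q + w = Q \left(-5 + \sqrt{3}\right) + w = w + Q \left(-5 + \sqrt{3}\right)$)
$\frac{R{\left(-3,z{\left(-11 \right)} \right)}}{y{\left(-192 \right)}} = \frac{-3 - - 11 \left(5 - \sqrt{3}\right)}{\left(-192\right) \left(7 - 192\right)} = \frac{-3 + \left(55 - 11 \sqrt{3}\right)}{\left(-192\right) \left(-185\right)} = \frac{52 - 11 \sqrt{3}}{35520} = \left(52 - 11 \sqrt{3}\right) \frac{1}{35520} = \frac{13}{8880} - \frac{11 \sqrt{3}}{35520}$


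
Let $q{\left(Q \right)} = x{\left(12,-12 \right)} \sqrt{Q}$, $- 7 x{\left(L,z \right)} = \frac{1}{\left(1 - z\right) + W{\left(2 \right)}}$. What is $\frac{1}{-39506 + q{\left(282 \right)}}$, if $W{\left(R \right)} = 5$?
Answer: $- \frac{104532876}{4129675799209} + \frac{21 \sqrt{282}}{4129675799209} \approx -2.5313 \cdot 10^{-5}$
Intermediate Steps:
$x{\left(L,z \right)} = - \frac{1}{7 \left(6 - z\right)}$ ($x{\left(L,z \right)} = - \frac{1}{7 \left(\left(1 - z\right) + 5\right)} = - \frac{1}{7 \left(6 - z\right)}$)
$q{\left(Q \right)} = - \frac{\sqrt{Q}}{126}$ ($q{\left(Q \right)} = \frac{1}{7 \left(-6 - 12\right)} \sqrt{Q} = \frac{1}{7 \left(-18\right)} \sqrt{Q} = \frac{1}{7} \left(- \frac{1}{18}\right) \sqrt{Q} = - \frac{\sqrt{Q}}{126}$)
$\frac{1}{-39506 + q{\left(282 \right)}} = \frac{1}{-39506 - \frac{\sqrt{282}}{126}}$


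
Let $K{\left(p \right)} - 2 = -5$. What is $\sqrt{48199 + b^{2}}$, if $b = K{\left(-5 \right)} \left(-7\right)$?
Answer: $16 \sqrt{190} \approx 220.54$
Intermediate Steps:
$K{\left(p \right)} = -3$ ($K{\left(p \right)} = 2 - 5 = -3$)
$b = 21$ ($b = \left(-3\right) \left(-7\right) = 21$)
$\sqrt{48199 + b^{2}} = \sqrt{48199 + 21^{2}} = \sqrt{48199 + 441} = \sqrt{48640} = 16 \sqrt{190}$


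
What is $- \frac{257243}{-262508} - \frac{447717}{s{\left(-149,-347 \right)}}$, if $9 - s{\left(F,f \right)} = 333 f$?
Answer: $- \frac{7316857763}{2527952040} \approx -2.8944$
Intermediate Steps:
$s{\left(F,f \right)} = 9 - 333 f$
$- \frac{257243}{-262508} - \frac{447717}{s{\left(-149,-347 \right)}} = - \frac{257243}{-262508} - \frac{447717}{9 - -115551} = \left(-257243\right) \left(- \frac{1}{262508}\right) - \frac{447717}{9 + 115551} = \frac{257243}{262508} - \frac{447717}{115560} = \frac{257243}{262508} - \frac{149239}{38520} = - \frac{7316857763}{2527952040}$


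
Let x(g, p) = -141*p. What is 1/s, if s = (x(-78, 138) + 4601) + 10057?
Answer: -1/4800 ≈ -0.00020833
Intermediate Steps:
s = -4800 (s = (-141*138 + 4601) + 10057 = (-19458 + 4601) + 10057 = -14857 + 10057 = -4800)
1/s = 1/(-4800) = -1/4800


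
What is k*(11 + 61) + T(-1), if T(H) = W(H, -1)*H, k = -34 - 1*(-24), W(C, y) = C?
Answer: -719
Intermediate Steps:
k = -10 (k = -34 + 24 = -10)
T(H) = H² (T(H) = H*H = H²)
k*(11 + 61) + T(-1) = -10*(11 + 61) + (-1)² = -10*72 + 1 = -720 + 1 = -719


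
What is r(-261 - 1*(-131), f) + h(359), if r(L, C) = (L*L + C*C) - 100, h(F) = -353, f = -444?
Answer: 213583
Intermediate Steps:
r(L, C) = -100 + C² + L² (r(L, C) = (L² + C²) - 100 = (C² + L²) - 100 = -100 + C² + L²)
r(-261 - 1*(-131), f) + h(359) = (-100 + (-444)² + (-261 - 1*(-131))²) - 353 = (-100 + 197136 + (-261 + 131)²) - 353 = (-100 + 197136 + (-130)²) - 353 = (-100 + 197136 + 16900) - 353 = 213936 - 353 = 213583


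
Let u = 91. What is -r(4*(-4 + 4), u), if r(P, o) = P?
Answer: 0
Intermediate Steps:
-r(4*(-4 + 4), u) = -4*(-4 + 4) = -4*0 = -1*0 = 0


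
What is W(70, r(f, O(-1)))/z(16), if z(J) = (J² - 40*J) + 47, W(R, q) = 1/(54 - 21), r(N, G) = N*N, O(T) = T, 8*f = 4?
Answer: -1/11121 ≈ -8.9920e-5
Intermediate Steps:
f = ½ (f = (⅛)*4 = ½ ≈ 0.50000)
r(N, G) = N²
W(R, q) = 1/33
z(J) = 47 + J² - 40*J
W(70, r(f, O(-1)))/z(16) = 1/(33*(47 + 16² - 40*16)) = 1/(33*(47 + 256 - 640)) = (1/33)/(-337) = (1/33)*(-1/337) = -1/11121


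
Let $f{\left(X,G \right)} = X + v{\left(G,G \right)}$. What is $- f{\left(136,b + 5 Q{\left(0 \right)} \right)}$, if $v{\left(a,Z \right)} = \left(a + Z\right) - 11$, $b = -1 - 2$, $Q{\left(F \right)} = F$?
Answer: $-119$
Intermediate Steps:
$b = -3$
$v{\left(a,Z \right)} = -11 + Z + a$ ($v{\left(a,Z \right)} = \left(Z + a\right) - 11 = -11 + Z + a$)
$f{\left(X,G \right)} = -11 + X + 2 G$ ($f{\left(X,G \right)} = X + \left(-11 + G + G\right) = X + \left(-11 + 2 G\right) = -11 + X + 2 G$)
$- f{\left(136,b + 5 Q{\left(0 \right)} \right)} = - (-11 + 136 + 2 \left(-3 + 5 \cdot 0\right)) = - (-11 + 136 + 2 \left(-3 + 0\right)) = - (-11 + 136 + 2 \left(-3\right)) = - (-11 + 136 - 6) = \left(-1\right) 119 = -119$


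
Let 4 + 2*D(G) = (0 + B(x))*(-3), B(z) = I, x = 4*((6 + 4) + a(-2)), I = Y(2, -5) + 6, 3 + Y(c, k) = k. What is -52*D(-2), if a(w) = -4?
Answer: -52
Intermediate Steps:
Y(c, k) = -3 + k
I = -2 (I = (-3 - 5) + 6 = -8 + 6 = -2)
x = 24 (x = 4*((6 + 4) - 4) = 4*(10 - 4) = 4*6 = 24)
B(z) = -2
D(G) = 1 (D(G) = -2 + ((0 - 2)*(-3))/2 = -2 + (-2*(-3))/2 = -2 + (½)*6 = -2 + 3 = 1)
-52*D(-2) = -52*1 = -52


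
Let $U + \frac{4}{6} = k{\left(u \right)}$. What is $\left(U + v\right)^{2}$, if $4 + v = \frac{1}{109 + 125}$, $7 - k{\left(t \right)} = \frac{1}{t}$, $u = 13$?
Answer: $\frac{279841}{54756} \approx 5.1107$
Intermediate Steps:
$k{\left(t \right)} = 7 - \frac{1}{t}$
$U = \frac{244}{39}$ ($U = - \frac{2}{3} + \left(7 - \frac{1}{13}\right) = - \frac{2}{3} + \frac{90}{13} = \frac{244}{39} \approx 6.2564$)
$v = - \frac{935}{234}$ ($v = -4 + \frac{1}{109 + 125} = -4 + \frac{1}{234} = - \frac{935}{234} \approx -3.9957$)
$\left(U + v\right)^{2} = \left(\frac{244}{39} - \frac{935}{234}\right)^{2} = \left(\frac{529}{234}\right)^{2} = \frac{279841}{54756}$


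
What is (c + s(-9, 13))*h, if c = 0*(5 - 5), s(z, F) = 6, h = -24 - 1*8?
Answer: -192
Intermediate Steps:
h = -32 (h = -24 - 8 = -32)
c = 0 (c = 0*0 = 0)
(c + s(-9, 13))*h = (0 + 6)*(-32) = 6*(-32) = -192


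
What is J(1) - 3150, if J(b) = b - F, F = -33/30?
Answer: -31479/10 ≈ -3147.9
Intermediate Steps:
F = -11/10 (F = -33*1/30 = -11/10 ≈ -1.1000)
J(b) = 11/10 + b (J(b) = b - 1*(-11/10) = b + 11/10 = 11/10 + b)
J(1) - 3150 = (11/10 + 1) - 3150 = 21/10 - 3150 = -31479/10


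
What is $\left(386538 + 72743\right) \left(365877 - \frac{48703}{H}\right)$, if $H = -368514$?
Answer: $\frac{61925245543359161}{368514} \approx 1.6804 \cdot 10^{11}$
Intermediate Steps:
$\left(386538 + 72743\right) \left(365877 - \frac{48703}{H}\right) = \left(386538 + 72743\right) \left(365877 - \frac{48703}{-368514}\right) = 459281 \left(365877 - - \frac{48703}{368514}\right) = 459281 \left(365877 + \frac{48703}{368514}\right) = 459281 \cdot \frac{134830845481}{368514} = \frac{61925245543359161}{368514}$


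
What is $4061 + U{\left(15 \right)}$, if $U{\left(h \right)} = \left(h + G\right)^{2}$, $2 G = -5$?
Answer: $\frac{16869}{4} \approx 4217.3$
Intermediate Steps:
$G = - \frac{5}{2}$ ($G = \frac{1}{2} \left(-5\right) = - \frac{5}{2} \approx -2.5$)
$U{\left(h \right)} = \left(- \frac{5}{2} + h\right)^{2}$ ($U{\left(h \right)} = \left(h - \frac{5}{2}\right)^{2} = \left(- \frac{5}{2} + h\right)^{2}$)
$4061 + U{\left(15 \right)} = 4061 + \frac{\left(-5 + 2 \cdot 15\right)^{2}}{4} = 4061 + \frac{\left(-5 + 30\right)^{2}}{4} = 4061 + \frac{25^{2}}{4} = 4061 + \frac{1}{4} \cdot 625 = 4061 + \frac{625}{4} = \frac{16869}{4}$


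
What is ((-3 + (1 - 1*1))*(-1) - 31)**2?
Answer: 784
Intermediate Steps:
((-3 + (1 - 1*1))*(-1) - 31)**2 = ((-3 + (1 - 1))*(-1) - 31)**2 = ((-3 + 0)*(-1) - 31)**2 = (-3*(-1) - 31)**2 = (3 - 31)**2 = (-28)**2 = 784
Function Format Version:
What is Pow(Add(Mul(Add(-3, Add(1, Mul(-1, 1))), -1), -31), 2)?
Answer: 784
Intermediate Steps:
Pow(Add(Mul(Add(-3, Add(1, Mul(-1, 1))), -1), -31), 2) = Pow(Add(Mul(Add(-3, Add(1, -1)), -1), -31), 2) = Pow(Add(Mul(Add(-3, 0), -1), -31), 2) = Pow(Add(Mul(-3, -1), -31), 2) = Pow(Add(3, -31), 2) = Pow(-28, 2) = 784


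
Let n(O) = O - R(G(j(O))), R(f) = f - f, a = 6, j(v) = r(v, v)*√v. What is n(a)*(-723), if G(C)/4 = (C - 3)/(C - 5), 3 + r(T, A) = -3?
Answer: -4338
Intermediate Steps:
r(T, A) = -6 (r(T, A) = -3 - 3 = -6)
j(v) = -6*√v
G(C) = 4*(-3 + C)/(-5 + C) (G(C) = 4*((C - 3)/(C - 5)) = 4*((-3 + C)/(-5 + C)) = 4*(-3 + C)/(-5 + C))
R(f) = 0
n(O) = O (n(O) = O - 1*0 = O + 0 = O)
n(a)*(-723) = 6*(-723) = -4338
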